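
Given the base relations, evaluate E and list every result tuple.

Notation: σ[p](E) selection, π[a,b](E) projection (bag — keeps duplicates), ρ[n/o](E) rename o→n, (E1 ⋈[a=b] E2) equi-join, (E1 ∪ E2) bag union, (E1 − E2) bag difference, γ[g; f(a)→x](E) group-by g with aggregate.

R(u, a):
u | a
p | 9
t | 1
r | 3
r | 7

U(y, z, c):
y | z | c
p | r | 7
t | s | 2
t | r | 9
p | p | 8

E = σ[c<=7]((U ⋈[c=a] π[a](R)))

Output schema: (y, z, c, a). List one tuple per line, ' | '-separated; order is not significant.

Per-node cardinality:
  U → 4
  R → 4
  π[a](R) → 4
  (U ⋈[c=a] π[a](R)) → 2
  σ[c<=7]((U ⋈[c=a] π[a](R))) → 1

== RESULT ==
y | z | c | a
p | r | 7 | 7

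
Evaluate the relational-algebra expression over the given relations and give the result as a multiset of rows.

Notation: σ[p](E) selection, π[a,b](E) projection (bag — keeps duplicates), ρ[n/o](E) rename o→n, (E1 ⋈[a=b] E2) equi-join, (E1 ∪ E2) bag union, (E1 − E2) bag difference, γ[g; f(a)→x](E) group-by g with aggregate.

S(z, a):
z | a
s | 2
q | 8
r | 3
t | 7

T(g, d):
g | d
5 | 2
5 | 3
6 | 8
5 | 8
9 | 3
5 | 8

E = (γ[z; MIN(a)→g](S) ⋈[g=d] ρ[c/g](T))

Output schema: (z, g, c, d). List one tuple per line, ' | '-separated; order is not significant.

Subexpression sizes:
  S → 4
  γ[z; MIN(a)→g](S) → 4
  T → 6
  ρ[c/g](T) → 6
  (γ[z; MIN(a)→g](S) ⋈[g=d] ρ[c/g](T)) → 6

== RESULT ==
z | g | c | d
q | 8 | 5 | 8
q | 8 | 5 | 8
q | 8 | 6 | 8
r | 3 | 5 | 3
r | 3 | 9 | 3
s | 2 | 5 | 2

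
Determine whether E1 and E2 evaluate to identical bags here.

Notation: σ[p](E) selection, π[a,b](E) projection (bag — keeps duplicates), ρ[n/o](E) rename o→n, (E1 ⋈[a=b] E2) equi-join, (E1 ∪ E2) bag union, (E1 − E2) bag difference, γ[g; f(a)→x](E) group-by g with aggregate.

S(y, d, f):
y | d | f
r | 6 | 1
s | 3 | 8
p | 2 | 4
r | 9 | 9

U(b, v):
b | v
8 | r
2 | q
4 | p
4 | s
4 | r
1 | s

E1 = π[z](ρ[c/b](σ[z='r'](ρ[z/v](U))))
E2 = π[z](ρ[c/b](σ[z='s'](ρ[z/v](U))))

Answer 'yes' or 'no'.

E1 subexpression sizes:
  U → 6
  ρ[z/v](U) → 6
  σ[z='r'](ρ[z/v](U)) → 2
  ρ[c/b](σ[z='r'](ρ[z/v](U))) → 2
  π[z](ρ[c/b](σ[z='r'](ρ[z/v](U)))) → 2
E2 subexpression sizes:
  U → 6
  ρ[z/v](U) → 6
  σ[z='s'](ρ[z/v](U)) → 2
  ρ[c/b](σ[z='s'](ρ[z/v](U))) → 2
  π[z](ρ[c/b](σ[z='s'](ρ[z/v](U)))) → 2

E1 result:
z
r
r
E2 result:
z
s
s
Witness: ('s',) appears 0× in E1 but 2× in E2.

no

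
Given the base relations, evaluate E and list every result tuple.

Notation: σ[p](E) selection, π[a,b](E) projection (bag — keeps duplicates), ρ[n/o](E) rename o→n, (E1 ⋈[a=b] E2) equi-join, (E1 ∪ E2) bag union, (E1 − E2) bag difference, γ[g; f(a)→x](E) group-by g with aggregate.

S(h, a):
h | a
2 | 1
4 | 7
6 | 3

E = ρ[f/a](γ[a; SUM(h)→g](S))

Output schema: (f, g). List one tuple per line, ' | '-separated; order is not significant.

Stepwise |·|:
  S → 3
  γ[a; SUM(h)→g](S) → 3
  ρ[f/a](γ[a; SUM(h)→g](S)) → 3

== RESULT ==
f | g
1 | 2
3 | 6
7 | 4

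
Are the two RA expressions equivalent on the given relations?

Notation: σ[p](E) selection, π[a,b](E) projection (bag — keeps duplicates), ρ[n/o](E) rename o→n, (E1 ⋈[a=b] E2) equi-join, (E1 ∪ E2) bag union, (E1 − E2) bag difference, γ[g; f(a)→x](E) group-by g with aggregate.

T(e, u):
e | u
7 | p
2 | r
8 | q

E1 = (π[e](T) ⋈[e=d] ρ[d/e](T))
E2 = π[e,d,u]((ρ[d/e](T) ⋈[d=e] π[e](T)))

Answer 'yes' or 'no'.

E1 row counts bottom-up:
  T → 3
  π[e](T) → 3
  T → 3
  ρ[d/e](T) → 3
  (π[e](T) ⋈[e=d] ρ[d/e](T)) → 3
E2 row counts bottom-up:
  T → 3
  ρ[d/e](T) → 3
  T → 3
  π[e](T) → 3
  (ρ[d/e](T) ⋈[d=e] π[e](T)) → 3
  π[e,d,u]((ρ[d/e](T) ⋈[d=e] π[e](T))) → 3

E1 and E2 produce the same multiset:
e | d | u
2 | 2 | r
7 | 7 | p
8 | 8 | q

yes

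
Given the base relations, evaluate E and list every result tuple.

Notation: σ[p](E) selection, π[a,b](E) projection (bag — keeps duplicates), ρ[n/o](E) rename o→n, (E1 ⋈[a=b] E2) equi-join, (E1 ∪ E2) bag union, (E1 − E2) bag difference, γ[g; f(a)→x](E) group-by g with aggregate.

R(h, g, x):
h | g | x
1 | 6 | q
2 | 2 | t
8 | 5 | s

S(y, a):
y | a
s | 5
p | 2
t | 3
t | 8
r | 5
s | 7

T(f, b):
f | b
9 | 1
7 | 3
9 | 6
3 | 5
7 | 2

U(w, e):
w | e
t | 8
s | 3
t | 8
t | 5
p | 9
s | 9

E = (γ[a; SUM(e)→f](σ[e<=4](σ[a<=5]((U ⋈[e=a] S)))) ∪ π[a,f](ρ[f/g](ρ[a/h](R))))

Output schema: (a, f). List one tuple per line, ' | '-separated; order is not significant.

Row counts bottom-up:
  U → 6
  S → 6
  (U ⋈[e=a] S) → 5
  σ[a<=5]((U ⋈[e=a] S)) → 3
  σ[e<=4](σ[a<=5]((U ⋈[e=a] S))) → 1
  γ[a; SUM(e)→f](σ[e<=4](σ[a<=5]((U ⋈[e=a] S)))) → 1
  R → 3
  ρ[a/h](R) → 3
  ρ[f/g](ρ[a/h](R)) → 3
  π[a,f](ρ[f/g](ρ[a/h](R))) → 3
  (γ[a; SUM(e)→f](σ[e<=4](σ[a<=5]((U ⋈[e=a] S)))) ∪ π[a,f](ρ[f/g](ρ[a/h](R)))) → 4

== RESULT ==
a | f
1 | 6
2 | 2
3 | 3
8 | 5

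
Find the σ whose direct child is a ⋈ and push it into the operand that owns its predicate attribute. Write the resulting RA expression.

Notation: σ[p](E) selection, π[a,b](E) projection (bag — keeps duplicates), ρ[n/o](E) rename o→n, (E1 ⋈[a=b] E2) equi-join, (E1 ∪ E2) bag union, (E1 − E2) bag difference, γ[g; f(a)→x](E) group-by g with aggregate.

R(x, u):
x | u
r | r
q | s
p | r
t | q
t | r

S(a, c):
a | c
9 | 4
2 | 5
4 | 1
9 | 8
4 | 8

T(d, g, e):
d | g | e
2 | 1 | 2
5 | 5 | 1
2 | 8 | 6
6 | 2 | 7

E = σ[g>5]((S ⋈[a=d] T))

σ filters on g, owned by the right side.
E' = (S ⋈[a=d] σ[g>5](T))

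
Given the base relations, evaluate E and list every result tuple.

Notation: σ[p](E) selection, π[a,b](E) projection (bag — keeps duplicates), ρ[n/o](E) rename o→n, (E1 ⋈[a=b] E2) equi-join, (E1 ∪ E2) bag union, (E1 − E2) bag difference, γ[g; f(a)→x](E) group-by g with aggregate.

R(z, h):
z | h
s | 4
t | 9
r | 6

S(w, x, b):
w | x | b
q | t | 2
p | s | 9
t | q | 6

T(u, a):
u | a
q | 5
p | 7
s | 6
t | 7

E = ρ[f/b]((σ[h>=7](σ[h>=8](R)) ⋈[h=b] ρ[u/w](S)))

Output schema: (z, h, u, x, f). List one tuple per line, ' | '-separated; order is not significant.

Row counts bottom-up:
  R → 3
  σ[h>=8](R) → 1
  σ[h>=7](σ[h>=8](R)) → 1
  S → 3
  ρ[u/w](S) → 3
  (σ[h>=7](σ[h>=8](R)) ⋈[h=b] ρ[u/w](S)) → 1
  ρ[f/b]((σ[h>=7](σ[h>=8](R)) ⋈[h=b] ρ[u/w](S))) → 1

== RESULT ==
z | h | u | x | f
t | 9 | p | s | 9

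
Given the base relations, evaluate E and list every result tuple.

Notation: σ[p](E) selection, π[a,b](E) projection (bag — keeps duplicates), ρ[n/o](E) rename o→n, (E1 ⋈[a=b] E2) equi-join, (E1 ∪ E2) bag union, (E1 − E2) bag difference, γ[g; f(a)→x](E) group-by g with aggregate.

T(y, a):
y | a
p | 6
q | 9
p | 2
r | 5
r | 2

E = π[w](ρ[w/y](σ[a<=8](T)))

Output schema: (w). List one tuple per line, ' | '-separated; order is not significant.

Subexpression sizes:
  T → 5
  σ[a<=8](T) → 4
  ρ[w/y](σ[a<=8](T)) → 4
  π[w](ρ[w/y](σ[a<=8](T))) → 4

== RESULT ==
w
p
p
r
r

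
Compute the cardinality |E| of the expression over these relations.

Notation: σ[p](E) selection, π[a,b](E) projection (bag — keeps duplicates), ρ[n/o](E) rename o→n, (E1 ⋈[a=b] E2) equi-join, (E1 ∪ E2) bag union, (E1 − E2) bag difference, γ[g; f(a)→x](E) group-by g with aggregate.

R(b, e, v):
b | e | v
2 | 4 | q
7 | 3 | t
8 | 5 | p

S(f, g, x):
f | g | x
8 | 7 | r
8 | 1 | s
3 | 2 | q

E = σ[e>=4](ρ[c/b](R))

Row counts bottom-up:
  R → 3
  ρ[c/b](R) → 3
  σ[e>=4](ρ[c/b](R)) → 2

|E| = 2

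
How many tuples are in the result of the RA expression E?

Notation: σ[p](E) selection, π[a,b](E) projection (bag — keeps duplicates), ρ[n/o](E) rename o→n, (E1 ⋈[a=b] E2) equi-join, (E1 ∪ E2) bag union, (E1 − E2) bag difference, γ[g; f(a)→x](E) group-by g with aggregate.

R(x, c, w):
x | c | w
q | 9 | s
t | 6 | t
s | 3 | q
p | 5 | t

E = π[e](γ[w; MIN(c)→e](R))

Row counts bottom-up:
  R → 4
  γ[w; MIN(c)→e](R) → 3
  π[e](γ[w; MIN(c)→e](R)) → 3

|E| = 3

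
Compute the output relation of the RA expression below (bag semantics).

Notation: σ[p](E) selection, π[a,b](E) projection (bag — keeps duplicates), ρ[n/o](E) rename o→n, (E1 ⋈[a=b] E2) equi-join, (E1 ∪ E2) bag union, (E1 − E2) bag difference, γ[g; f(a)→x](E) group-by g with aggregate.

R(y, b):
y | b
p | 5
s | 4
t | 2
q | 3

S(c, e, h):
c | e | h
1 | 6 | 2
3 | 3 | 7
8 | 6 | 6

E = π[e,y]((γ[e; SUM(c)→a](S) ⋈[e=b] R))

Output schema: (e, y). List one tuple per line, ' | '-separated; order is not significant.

Subexpression sizes:
  S → 3
  γ[e; SUM(c)→a](S) → 2
  R → 4
  (γ[e; SUM(c)→a](S) ⋈[e=b] R) → 1
  π[e,y]((γ[e; SUM(c)→a](S) ⋈[e=b] R)) → 1

== RESULT ==
e | y
3 | q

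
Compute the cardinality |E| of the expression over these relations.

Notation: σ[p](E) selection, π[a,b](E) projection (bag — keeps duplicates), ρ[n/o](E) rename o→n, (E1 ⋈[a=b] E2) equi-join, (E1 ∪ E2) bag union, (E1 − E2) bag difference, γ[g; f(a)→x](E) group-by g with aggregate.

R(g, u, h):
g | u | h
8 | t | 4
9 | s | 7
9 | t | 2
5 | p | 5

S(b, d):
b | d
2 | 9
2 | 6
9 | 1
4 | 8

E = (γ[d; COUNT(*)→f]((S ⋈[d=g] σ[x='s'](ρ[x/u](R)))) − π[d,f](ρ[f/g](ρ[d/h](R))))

Stepwise |·|:
  S → 4
  R → 4
  ρ[x/u](R) → 4
  σ[x='s'](ρ[x/u](R)) → 1
  (S ⋈[d=g] σ[x='s'](ρ[x/u](R))) → 1
  γ[d; COUNT(*)→f]((S ⋈[d=g] σ[x='s'](ρ[x/u](R)))) → 1
  R → 4
  ρ[d/h](R) → 4
  ρ[f/g](ρ[d/h](R)) → 4
  π[d,f](ρ[f/g](ρ[d/h](R))) → 4
  (γ[d; COUNT(*)→f]((S ⋈[d=g] σ[x='s'](ρ[x/u](R)))) − π[d,f](ρ[f/g](ρ[d/h](R)))) → 1

|E| = 1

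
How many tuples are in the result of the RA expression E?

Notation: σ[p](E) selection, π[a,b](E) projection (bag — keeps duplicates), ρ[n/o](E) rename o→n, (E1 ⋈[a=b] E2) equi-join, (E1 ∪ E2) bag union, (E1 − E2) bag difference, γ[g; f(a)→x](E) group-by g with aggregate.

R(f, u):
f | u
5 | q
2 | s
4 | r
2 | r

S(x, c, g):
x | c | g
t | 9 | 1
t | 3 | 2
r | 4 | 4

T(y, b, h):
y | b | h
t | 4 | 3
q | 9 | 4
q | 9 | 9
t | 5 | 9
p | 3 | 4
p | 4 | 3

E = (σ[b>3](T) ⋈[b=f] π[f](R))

Per-node cardinality:
  T → 6
  σ[b>3](T) → 5
  R → 4
  π[f](R) → 4
  (σ[b>3](T) ⋈[b=f] π[f](R)) → 3

|E| = 3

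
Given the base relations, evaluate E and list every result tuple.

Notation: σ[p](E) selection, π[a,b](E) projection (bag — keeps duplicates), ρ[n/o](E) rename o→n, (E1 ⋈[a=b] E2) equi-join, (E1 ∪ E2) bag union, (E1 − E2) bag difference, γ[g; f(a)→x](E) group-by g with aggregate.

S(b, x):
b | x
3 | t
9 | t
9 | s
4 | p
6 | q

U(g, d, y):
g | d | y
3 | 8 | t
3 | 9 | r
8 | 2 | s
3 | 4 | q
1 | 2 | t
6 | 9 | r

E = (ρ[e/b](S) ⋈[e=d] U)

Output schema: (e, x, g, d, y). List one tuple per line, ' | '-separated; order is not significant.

Subexpression sizes:
  S → 5
  ρ[e/b](S) → 5
  U → 6
  (ρ[e/b](S) ⋈[e=d] U) → 5

== RESULT ==
e | x | g | d | y
4 | p | 3 | 4 | q
9 | s | 3 | 9 | r
9 | s | 6 | 9 | r
9 | t | 3 | 9 | r
9 | t | 6 | 9 | r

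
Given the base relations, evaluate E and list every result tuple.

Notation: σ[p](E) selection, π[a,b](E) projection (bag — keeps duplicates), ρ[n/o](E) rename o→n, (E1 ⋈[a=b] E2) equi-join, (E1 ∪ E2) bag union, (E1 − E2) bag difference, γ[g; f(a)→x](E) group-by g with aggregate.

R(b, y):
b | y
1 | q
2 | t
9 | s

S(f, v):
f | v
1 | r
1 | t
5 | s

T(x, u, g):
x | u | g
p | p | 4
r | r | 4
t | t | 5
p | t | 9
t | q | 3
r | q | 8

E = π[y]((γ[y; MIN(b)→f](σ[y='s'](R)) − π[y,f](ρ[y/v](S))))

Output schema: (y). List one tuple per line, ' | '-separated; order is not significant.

Stepwise |·|:
  R → 3
  σ[y='s'](R) → 1
  γ[y; MIN(b)→f](σ[y='s'](R)) → 1
  S → 3
  ρ[y/v](S) → 3
  π[y,f](ρ[y/v](S)) → 3
  (γ[y; MIN(b)→f](σ[y='s'](R)) − π[y,f](ρ[y/v](S))) → 1
  π[y]((γ[y; MIN(b)→f](σ[y='s'](R)) − π[y,f](ρ[y/v](S)))) → 1

== RESULT ==
y
s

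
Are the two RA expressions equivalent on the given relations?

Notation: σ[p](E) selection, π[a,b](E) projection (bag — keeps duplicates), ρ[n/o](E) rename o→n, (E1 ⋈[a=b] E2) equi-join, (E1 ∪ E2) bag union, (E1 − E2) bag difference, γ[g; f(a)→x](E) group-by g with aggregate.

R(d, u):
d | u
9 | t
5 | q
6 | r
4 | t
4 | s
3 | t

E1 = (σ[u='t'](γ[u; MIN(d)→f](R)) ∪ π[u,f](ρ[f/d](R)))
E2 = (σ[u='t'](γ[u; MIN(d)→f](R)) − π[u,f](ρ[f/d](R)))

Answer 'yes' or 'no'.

E1 stepwise |·|:
  R → 6
  γ[u; MIN(d)→f](R) → 4
  σ[u='t'](γ[u; MIN(d)→f](R)) → 1
  R → 6
  ρ[f/d](R) → 6
  π[u,f](ρ[f/d](R)) → 6
  (σ[u='t'](γ[u; MIN(d)→f](R)) ∪ π[u,f](ρ[f/d](R))) → 7
E2 stepwise |·|:
  R → 6
  γ[u; MIN(d)→f](R) → 4
  σ[u='t'](γ[u; MIN(d)→f](R)) → 1
  R → 6
  ρ[f/d](R) → 6
  π[u,f](ρ[f/d](R)) → 6
  (σ[u='t'](γ[u; MIN(d)→f](R)) − π[u,f](ρ[f/d](R))) → 0

E1 result:
u | f
q | 5
r | 6
s | 4
t | 3
t | 3
t | 4
t | 9
E2 result:
u | f
(0 rows)
Witness: ('s', 4) appears 1× in E1 but 0× in E2.

no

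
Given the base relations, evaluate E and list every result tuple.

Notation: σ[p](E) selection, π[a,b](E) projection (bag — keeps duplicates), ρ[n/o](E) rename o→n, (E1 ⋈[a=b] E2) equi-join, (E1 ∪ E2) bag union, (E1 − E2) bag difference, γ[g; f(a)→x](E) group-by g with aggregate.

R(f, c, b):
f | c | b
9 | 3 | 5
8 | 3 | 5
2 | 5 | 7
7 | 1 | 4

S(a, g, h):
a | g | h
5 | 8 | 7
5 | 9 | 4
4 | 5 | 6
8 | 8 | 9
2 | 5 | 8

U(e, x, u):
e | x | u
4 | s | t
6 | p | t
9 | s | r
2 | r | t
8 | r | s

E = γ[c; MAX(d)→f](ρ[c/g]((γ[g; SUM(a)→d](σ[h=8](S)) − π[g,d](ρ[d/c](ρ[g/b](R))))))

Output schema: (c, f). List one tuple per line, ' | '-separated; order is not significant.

Stepwise |·|:
  S → 5
  σ[h=8](S) → 1
  γ[g; SUM(a)→d](σ[h=8](S)) → 1
  R → 4
  ρ[g/b](R) → 4
  ρ[d/c](ρ[g/b](R)) → 4
  π[g,d](ρ[d/c](ρ[g/b](R))) → 4
  (γ[g; SUM(a)→d](σ[h=8](S)) − π[g,d](ρ[d/c](ρ[g/b](R)))) → 1
  ρ[c/g]((γ[g; SUM(a)→d](σ[h=8](S)) − π[g,d](ρ[d/c](ρ[g/b](R))))) → 1
  γ[c; MAX(d)→f](ρ[c/g]((γ[g; SUM(a)→d](σ[h=8](S)) − π[g,d](ρ[d/c](ρ[g/b](R)))))) → 1

== RESULT ==
c | f
5 | 2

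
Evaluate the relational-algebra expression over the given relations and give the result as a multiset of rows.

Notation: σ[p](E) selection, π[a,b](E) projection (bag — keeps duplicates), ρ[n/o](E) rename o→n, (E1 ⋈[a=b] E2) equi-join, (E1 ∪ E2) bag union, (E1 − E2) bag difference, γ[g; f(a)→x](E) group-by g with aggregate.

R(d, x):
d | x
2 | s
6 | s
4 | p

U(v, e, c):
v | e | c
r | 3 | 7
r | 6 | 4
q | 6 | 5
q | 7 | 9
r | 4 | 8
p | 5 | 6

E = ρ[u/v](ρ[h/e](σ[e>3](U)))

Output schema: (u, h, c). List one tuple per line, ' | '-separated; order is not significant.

Subexpression sizes:
  U → 6
  σ[e>3](U) → 5
  ρ[h/e](σ[e>3](U)) → 5
  ρ[u/v](ρ[h/e](σ[e>3](U))) → 5

== RESULT ==
u | h | c
p | 5 | 6
q | 6 | 5
q | 7 | 9
r | 4 | 8
r | 6 | 4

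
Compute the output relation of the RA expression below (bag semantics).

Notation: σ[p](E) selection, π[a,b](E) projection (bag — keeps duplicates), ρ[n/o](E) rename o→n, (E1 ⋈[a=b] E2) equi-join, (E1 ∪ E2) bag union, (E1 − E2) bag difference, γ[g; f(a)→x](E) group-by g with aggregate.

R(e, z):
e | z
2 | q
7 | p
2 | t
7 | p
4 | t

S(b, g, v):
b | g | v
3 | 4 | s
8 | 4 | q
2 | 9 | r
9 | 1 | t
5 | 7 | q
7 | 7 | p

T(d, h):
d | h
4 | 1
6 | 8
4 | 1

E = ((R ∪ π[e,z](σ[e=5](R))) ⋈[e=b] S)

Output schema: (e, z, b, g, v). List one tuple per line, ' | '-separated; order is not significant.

Subexpression sizes:
  R → 5
  R → 5
  σ[e=5](R) → 0
  π[e,z](σ[e=5](R)) → 0
  (R ∪ π[e,z](σ[e=5](R))) → 5
  S → 6
  ((R ∪ π[e,z](σ[e=5](R))) ⋈[e=b] S) → 4

== RESULT ==
e | z | b | g | v
2 | q | 2 | 9 | r
2 | t | 2 | 9 | r
7 | p | 7 | 7 | p
7 | p | 7 | 7 | p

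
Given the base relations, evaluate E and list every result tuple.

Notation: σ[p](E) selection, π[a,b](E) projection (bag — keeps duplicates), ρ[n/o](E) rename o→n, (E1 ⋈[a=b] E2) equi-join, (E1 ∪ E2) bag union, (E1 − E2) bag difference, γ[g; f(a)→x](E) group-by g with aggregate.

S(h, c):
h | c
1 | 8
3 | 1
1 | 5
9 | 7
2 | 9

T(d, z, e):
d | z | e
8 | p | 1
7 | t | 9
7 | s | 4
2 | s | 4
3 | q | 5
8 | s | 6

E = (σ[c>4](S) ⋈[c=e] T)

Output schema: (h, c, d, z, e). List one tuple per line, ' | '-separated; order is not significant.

Subexpression sizes:
  S → 5
  σ[c>4](S) → 4
  T → 6
  (σ[c>4](S) ⋈[c=e] T) → 2

== RESULT ==
h | c | d | z | e
1 | 5 | 3 | q | 5
2 | 9 | 7 | t | 9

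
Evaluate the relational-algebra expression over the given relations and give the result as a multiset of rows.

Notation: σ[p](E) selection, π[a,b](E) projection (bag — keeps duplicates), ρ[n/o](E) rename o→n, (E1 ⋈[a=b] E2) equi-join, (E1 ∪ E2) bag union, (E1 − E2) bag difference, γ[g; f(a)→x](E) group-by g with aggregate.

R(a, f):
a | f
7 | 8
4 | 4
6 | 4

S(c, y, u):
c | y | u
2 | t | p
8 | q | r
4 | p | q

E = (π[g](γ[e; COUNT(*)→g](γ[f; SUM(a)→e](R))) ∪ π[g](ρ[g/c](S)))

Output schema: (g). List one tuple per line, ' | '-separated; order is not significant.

Per-node cardinality:
  R → 3
  γ[f; SUM(a)→e](R) → 2
  γ[e; COUNT(*)→g](γ[f; SUM(a)→e](R)) → 2
  π[g](γ[e; COUNT(*)→g](γ[f; SUM(a)→e](R))) → 2
  S → 3
  ρ[g/c](S) → 3
  π[g](ρ[g/c](S)) → 3
  (π[g](γ[e; COUNT(*)→g](γ[f; SUM(a)→e](R))) ∪ π[g](ρ[g/c](S))) → 5

== RESULT ==
g
1
1
2
4
8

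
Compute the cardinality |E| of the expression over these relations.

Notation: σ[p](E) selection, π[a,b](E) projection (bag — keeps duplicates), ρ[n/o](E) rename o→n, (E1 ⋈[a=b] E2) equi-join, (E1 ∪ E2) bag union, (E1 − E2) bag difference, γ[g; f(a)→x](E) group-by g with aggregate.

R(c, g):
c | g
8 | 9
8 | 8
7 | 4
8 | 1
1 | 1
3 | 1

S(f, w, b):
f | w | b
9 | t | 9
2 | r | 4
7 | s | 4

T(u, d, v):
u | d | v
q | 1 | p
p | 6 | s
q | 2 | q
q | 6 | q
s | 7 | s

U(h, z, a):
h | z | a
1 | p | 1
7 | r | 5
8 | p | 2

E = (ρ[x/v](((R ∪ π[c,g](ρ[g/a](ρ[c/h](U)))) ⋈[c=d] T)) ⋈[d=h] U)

Subexpression sizes:
  R → 6
  U → 3
  ρ[c/h](U) → 3
  ρ[g/a](ρ[c/h](U)) → 3
  π[c,g](ρ[g/a](ρ[c/h](U))) → 3
  (R ∪ π[c,g](ρ[g/a](ρ[c/h](U)))) → 9
  T → 5
  ((R ∪ π[c,g](ρ[g/a](ρ[c/h](U)))) ⋈[c=d] T) → 4
  ρ[x/v](((R ∪ π[c,g](ρ[g/a](ρ[c/h](U)))) ⋈[c=d] T)) → 4
  U → 3
  (ρ[x/v](((R ∪ π[c,g](ρ[g/a](ρ[c/h](U)))) ⋈[c=d] T)) ⋈[d=h] U) → 4

|E| = 4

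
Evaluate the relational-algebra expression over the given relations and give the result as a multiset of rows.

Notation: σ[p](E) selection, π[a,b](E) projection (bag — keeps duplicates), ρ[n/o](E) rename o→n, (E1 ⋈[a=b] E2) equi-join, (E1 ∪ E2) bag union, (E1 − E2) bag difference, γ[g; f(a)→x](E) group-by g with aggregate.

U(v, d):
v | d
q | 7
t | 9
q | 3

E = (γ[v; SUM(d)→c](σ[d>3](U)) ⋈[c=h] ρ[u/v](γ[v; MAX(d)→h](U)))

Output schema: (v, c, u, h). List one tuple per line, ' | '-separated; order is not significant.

Subexpression sizes:
  U → 3
  σ[d>3](U) → 2
  γ[v; SUM(d)→c](σ[d>3](U)) → 2
  U → 3
  γ[v; MAX(d)→h](U) → 2
  ρ[u/v](γ[v; MAX(d)→h](U)) → 2
  (γ[v; SUM(d)→c](σ[d>3](U)) ⋈[c=h] ρ[u/v](γ[v; MAX(d)→h](U))) → 2

== RESULT ==
v | c | u | h
q | 7 | q | 7
t | 9 | t | 9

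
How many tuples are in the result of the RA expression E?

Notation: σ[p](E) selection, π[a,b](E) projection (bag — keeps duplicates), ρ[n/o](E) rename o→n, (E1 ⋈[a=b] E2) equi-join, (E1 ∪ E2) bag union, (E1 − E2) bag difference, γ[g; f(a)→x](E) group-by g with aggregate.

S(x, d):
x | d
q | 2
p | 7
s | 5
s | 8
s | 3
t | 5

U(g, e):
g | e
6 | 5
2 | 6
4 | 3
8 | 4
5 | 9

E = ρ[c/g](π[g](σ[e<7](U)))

Per-node cardinality:
  U → 5
  σ[e<7](U) → 4
  π[g](σ[e<7](U)) → 4
  ρ[c/g](π[g](σ[e<7](U))) → 4

|E| = 4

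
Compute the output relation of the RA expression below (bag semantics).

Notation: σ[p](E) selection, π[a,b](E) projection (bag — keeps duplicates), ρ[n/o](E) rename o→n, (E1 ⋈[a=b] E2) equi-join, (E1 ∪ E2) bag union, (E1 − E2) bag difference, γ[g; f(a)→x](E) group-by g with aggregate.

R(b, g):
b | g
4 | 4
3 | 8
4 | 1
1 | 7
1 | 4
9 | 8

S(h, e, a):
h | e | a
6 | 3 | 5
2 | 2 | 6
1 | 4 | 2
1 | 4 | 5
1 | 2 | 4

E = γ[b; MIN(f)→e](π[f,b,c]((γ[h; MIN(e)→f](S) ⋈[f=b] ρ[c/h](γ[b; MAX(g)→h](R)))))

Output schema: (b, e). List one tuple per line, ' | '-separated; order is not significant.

Per-node cardinality:
  S → 5
  γ[h; MIN(e)→f](S) → 3
  R → 6
  γ[b; MAX(g)→h](R) → 4
  ρ[c/h](γ[b; MAX(g)→h](R)) → 4
  (γ[h; MIN(e)→f](S) ⋈[f=b] ρ[c/h](γ[b; MAX(g)→h](R))) → 1
  π[f,b,c]((γ[h; MIN(e)→f](S) ⋈[f=b] ρ[c/h](γ[b; MAX(g)→h](R)))) → 1
  γ[b; MIN(f)→e](π[f,b,c]((γ[h; MIN(e)→f](S) ⋈[f=b] ρ[c/h](γ[b; MAX(g)→h](R))))) → 1

== RESULT ==
b | e
3 | 3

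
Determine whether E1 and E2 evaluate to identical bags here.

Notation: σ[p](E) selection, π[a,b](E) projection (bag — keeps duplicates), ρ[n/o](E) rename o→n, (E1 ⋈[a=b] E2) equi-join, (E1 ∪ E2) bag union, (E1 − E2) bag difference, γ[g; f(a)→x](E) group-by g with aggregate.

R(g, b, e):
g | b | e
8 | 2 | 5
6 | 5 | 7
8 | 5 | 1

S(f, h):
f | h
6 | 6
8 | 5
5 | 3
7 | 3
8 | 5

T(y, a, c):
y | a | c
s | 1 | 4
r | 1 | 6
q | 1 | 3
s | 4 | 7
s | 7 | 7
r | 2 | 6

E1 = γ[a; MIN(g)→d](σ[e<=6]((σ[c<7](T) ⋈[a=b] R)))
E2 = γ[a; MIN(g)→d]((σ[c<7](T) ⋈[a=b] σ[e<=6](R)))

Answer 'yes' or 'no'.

E1 stepwise |·|:
  T → 6
  σ[c<7](T) → 4
  R → 3
  (σ[c<7](T) ⋈[a=b] R) → 1
  σ[e<=6]((σ[c<7](T) ⋈[a=b] R)) → 1
  γ[a; MIN(g)→d](σ[e<=6]((σ[c<7](T) ⋈[a=b] R))) → 1
E2 stepwise |·|:
  T → 6
  σ[c<7](T) → 4
  R → 3
  σ[e<=6](R) → 2
  (σ[c<7](T) ⋈[a=b] σ[e<=6](R)) → 1
  γ[a; MIN(g)→d]((σ[c<7](T) ⋈[a=b] σ[e<=6](R))) → 1

E1 and E2 produce the same multiset:
a | d
2 | 8

yes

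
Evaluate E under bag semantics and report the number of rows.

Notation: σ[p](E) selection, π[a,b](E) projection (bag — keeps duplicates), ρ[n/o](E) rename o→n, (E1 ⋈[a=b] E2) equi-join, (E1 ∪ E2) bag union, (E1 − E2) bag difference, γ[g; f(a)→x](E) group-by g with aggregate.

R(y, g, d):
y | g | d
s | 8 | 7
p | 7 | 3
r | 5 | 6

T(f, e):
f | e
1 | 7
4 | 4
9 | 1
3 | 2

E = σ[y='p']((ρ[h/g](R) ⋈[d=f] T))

Stepwise |·|:
  R → 3
  ρ[h/g](R) → 3
  T → 4
  (ρ[h/g](R) ⋈[d=f] T) → 1
  σ[y='p']((ρ[h/g](R) ⋈[d=f] T)) → 1

|E| = 1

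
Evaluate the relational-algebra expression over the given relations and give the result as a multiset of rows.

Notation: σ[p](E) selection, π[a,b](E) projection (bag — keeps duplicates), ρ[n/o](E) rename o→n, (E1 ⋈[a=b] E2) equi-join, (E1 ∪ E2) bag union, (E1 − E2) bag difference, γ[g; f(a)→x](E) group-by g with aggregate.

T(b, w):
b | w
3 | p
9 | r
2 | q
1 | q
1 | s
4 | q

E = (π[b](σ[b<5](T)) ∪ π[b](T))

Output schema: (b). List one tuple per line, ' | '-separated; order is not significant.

Stepwise |·|:
  T → 6
  σ[b<5](T) → 5
  π[b](σ[b<5](T)) → 5
  T → 6
  π[b](T) → 6
  (π[b](σ[b<5](T)) ∪ π[b](T)) → 11

== RESULT ==
b
1
1
1
1
2
2
3
3
4
4
9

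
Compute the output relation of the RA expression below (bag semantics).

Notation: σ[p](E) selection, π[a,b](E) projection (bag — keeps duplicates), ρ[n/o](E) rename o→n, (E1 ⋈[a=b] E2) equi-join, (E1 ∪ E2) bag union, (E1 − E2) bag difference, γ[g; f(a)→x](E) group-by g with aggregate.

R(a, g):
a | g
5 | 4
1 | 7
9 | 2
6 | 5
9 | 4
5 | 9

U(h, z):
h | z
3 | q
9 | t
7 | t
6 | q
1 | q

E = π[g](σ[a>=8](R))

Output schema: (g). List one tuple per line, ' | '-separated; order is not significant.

Row counts bottom-up:
  R → 6
  σ[a>=8](R) → 2
  π[g](σ[a>=8](R)) → 2

== RESULT ==
g
2
4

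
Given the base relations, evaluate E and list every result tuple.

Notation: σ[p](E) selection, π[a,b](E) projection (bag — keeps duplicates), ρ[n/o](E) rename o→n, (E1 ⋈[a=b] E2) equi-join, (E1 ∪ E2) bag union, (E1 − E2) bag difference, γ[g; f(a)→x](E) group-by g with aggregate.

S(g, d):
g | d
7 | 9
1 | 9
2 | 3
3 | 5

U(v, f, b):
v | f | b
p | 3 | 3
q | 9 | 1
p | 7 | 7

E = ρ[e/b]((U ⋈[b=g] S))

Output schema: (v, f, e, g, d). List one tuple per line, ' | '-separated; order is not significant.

Stepwise |·|:
  U → 3
  S → 4
  (U ⋈[b=g] S) → 3
  ρ[e/b]((U ⋈[b=g] S)) → 3

== RESULT ==
v | f | e | g | d
p | 3 | 3 | 3 | 5
p | 7 | 7 | 7 | 9
q | 9 | 1 | 1 | 9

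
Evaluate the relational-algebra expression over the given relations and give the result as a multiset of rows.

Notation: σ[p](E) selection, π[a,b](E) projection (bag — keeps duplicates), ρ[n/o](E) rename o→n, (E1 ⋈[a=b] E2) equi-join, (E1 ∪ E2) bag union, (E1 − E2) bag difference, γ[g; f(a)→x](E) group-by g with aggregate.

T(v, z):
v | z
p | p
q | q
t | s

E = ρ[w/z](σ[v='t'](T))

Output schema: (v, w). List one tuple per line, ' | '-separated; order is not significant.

Subexpression sizes:
  T → 3
  σ[v='t'](T) → 1
  ρ[w/z](σ[v='t'](T)) → 1

== RESULT ==
v | w
t | s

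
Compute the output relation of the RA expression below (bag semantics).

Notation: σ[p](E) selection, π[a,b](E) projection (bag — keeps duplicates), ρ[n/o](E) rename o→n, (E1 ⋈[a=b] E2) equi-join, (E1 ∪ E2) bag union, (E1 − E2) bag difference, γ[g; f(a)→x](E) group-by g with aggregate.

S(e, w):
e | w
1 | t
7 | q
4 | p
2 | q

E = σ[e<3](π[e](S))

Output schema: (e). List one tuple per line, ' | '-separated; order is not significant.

Subexpression sizes:
  S → 4
  π[e](S) → 4
  σ[e<3](π[e](S)) → 2

== RESULT ==
e
1
2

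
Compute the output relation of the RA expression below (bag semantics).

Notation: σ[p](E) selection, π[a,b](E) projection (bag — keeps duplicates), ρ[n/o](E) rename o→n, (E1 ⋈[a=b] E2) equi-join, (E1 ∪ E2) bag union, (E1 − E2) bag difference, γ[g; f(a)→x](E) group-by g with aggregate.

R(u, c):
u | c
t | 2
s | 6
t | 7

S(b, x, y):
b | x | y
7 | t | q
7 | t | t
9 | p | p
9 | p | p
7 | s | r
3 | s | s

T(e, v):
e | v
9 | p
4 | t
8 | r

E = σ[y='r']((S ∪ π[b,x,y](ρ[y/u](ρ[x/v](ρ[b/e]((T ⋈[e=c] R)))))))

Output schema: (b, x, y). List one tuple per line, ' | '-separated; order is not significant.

Per-node cardinality:
  S → 6
  T → 3
  R → 3
  (T ⋈[e=c] R) → 0
  ρ[b/e]((T ⋈[e=c] R)) → 0
  ρ[x/v](ρ[b/e]((T ⋈[e=c] R))) → 0
  ρ[y/u](ρ[x/v](ρ[b/e]((T ⋈[e=c] R)))) → 0
  π[b,x,y](ρ[y/u](ρ[x/v](ρ[b/e]((T ⋈[e=c] R))))) → 0
  (S ∪ π[b,x,y](ρ[y/u](ρ[x/v](ρ[b/e]((T ⋈[e=c] R)))))) → 6
  σ[y='r']((S ∪ π[b,x,y](ρ[y/u](ρ[x/v](ρ[b/e]((T ⋈[e=c] R))))))) → 1

== RESULT ==
b | x | y
7 | s | r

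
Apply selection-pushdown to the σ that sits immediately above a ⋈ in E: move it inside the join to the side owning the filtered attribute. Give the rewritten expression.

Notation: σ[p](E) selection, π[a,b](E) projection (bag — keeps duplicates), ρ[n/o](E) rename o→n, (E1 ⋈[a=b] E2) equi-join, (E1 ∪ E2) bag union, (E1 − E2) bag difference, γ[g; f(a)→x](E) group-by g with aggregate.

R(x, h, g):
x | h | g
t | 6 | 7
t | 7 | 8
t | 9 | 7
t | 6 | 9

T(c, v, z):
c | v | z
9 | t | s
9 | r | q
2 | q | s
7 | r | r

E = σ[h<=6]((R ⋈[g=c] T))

σ filters on h, owned by the left side.
E' = (σ[h<=6](R) ⋈[g=c] T)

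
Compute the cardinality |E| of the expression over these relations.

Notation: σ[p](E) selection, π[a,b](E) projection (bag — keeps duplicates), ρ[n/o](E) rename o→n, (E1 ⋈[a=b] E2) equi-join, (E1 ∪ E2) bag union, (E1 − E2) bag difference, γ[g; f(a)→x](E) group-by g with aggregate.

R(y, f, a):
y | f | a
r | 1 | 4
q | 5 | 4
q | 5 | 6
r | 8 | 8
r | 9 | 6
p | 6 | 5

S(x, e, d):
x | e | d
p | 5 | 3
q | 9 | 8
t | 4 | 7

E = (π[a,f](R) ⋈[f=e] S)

Per-node cardinality:
  R → 6
  π[a,f](R) → 6
  S → 3
  (π[a,f](R) ⋈[f=e] S) → 3

|E| = 3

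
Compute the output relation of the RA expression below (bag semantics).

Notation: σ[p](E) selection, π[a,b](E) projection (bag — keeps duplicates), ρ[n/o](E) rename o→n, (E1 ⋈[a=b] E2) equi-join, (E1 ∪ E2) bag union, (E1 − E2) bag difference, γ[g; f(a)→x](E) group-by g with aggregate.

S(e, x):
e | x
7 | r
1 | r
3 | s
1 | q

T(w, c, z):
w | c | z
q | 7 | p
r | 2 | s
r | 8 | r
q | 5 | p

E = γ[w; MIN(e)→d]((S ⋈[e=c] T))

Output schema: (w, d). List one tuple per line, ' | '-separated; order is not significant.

Per-node cardinality:
  S → 4
  T → 4
  (S ⋈[e=c] T) → 1
  γ[w; MIN(e)→d]((S ⋈[e=c] T)) → 1

== RESULT ==
w | d
q | 7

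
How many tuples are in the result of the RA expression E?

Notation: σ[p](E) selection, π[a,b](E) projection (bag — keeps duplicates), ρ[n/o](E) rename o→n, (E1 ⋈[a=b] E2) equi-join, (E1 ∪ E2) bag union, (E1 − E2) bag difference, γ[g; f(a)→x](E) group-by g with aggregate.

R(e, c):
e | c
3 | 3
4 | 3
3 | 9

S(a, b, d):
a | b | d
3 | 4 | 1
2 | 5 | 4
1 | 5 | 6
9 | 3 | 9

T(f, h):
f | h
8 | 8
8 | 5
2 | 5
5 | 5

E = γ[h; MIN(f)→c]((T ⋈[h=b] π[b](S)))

Subexpression sizes:
  T → 4
  S → 4
  π[b](S) → 4
  (T ⋈[h=b] π[b](S)) → 6
  γ[h; MIN(f)→c]((T ⋈[h=b] π[b](S))) → 1

|E| = 1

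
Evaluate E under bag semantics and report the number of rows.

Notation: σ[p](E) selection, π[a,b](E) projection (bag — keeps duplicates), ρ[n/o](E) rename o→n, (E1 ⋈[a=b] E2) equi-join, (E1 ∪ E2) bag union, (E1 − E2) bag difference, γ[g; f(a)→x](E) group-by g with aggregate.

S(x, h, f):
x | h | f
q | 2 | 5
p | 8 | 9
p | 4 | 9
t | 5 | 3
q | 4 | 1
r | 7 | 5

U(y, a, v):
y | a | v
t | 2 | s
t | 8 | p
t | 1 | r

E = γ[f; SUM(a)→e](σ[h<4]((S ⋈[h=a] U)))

Subexpression sizes:
  S → 6
  U → 3
  (S ⋈[h=a] U) → 2
  σ[h<4]((S ⋈[h=a] U)) → 1
  γ[f; SUM(a)→e](σ[h<4]((S ⋈[h=a] U))) → 1

|E| = 1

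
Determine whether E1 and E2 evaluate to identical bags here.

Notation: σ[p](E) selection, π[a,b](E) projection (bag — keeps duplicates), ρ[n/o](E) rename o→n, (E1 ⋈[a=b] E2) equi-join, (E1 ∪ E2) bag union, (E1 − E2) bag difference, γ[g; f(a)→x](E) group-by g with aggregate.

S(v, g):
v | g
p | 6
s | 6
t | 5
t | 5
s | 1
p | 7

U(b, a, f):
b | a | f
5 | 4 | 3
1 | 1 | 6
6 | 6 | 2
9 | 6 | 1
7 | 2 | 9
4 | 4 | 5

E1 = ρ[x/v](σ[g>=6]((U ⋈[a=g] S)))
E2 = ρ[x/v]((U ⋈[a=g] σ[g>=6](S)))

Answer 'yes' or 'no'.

E1 subexpression sizes:
  U → 6
  S → 6
  (U ⋈[a=g] S) → 5
  σ[g>=6]((U ⋈[a=g] S)) → 4
  ρ[x/v](σ[g>=6]((U ⋈[a=g] S))) → 4
E2 subexpression sizes:
  U → 6
  S → 6
  σ[g>=6](S) → 3
  (U ⋈[a=g] σ[g>=6](S)) → 4
  ρ[x/v]((U ⋈[a=g] σ[g>=6](S))) → 4

E1 and E2 produce the same multiset:
b | a | f | x | g
6 | 6 | 2 | p | 6
6 | 6 | 2 | s | 6
9 | 6 | 1 | p | 6
9 | 6 | 1 | s | 6

yes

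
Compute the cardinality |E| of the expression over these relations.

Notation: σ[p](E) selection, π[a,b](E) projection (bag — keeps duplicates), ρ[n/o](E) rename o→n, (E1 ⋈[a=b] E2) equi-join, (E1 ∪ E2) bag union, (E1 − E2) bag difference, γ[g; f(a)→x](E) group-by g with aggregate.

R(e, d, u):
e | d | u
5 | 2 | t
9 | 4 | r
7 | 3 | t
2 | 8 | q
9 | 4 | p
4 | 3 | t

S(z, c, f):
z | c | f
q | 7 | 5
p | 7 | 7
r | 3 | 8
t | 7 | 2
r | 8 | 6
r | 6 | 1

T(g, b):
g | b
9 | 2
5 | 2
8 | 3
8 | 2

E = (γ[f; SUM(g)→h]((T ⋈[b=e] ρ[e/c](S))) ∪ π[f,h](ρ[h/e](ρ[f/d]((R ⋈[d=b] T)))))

Row counts bottom-up:
  T → 4
  S → 6
  ρ[e/c](S) → 6
  (T ⋈[b=e] ρ[e/c](S)) → 1
  γ[f; SUM(g)→h]((T ⋈[b=e] ρ[e/c](S))) → 1
  R → 6
  T → 4
  (R ⋈[d=b] T) → 5
  ρ[f/d]((R ⋈[d=b] T)) → 5
  ρ[h/e](ρ[f/d]((R ⋈[d=b] T))) → 5
  π[f,h](ρ[h/e](ρ[f/d]((R ⋈[d=b] T)))) → 5
  (γ[f; SUM(g)→h]((T ⋈[b=e] ρ[e/c](S))) ∪ π[f,h](ρ[h/e](ρ[f/d]((R ⋈[d=b] T))))) → 6

|E| = 6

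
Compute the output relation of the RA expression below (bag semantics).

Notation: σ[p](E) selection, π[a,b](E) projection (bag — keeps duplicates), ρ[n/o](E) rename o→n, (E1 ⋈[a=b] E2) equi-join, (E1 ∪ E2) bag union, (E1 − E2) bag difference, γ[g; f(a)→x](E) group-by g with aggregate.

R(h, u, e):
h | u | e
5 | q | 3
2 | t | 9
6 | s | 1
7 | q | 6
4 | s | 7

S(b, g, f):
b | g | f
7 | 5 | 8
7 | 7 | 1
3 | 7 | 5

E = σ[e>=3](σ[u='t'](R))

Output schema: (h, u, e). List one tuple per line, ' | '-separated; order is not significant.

Stepwise |·|:
  R → 5
  σ[u='t'](R) → 1
  σ[e>=3](σ[u='t'](R)) → 1

== RESULT ==
h | u | e
2 | t | 9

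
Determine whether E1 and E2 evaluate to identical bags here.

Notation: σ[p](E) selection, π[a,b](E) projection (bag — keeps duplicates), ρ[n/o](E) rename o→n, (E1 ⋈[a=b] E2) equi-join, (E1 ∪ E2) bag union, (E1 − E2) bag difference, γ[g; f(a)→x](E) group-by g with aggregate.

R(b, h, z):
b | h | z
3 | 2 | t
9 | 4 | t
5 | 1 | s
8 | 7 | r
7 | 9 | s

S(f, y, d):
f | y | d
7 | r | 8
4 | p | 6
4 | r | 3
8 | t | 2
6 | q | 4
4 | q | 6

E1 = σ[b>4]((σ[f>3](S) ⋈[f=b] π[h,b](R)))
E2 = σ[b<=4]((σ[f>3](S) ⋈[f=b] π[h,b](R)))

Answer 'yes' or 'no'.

E1 row counts bottom-up:
  S → 6
  σ[f>3](S) → 6
  R → 5
  π[h,b](R) → 5
  (σ[f>3](S) ⋈[f=b] π[h,b](R)) → 2
  σ[b>4]((σ[f>3](S) ⋈[f=b] π[h,b](R))) → 2
E2 row counts bottom-up:
  S → 6
  σ[f>3](S) → 6
  R → 5
  π[h,b](R) → 5
  (σ[f>3](S) ⋈[f=b] π[h,b](R)) → 2
  σ[b<=4]((σ[f>3](S) ⋈[f=b] π[h,b](R))) → 0

E1 result:
f | y | d | h | b
7 | r | 8 | 9 | 7
8 | t | 2 | 7 | 8
E2 result:
f | y | d | h | b
(0 rows)
Witness: (8, 't', 2, 7, 8) appears 1× in E1 but 0× in E2.

no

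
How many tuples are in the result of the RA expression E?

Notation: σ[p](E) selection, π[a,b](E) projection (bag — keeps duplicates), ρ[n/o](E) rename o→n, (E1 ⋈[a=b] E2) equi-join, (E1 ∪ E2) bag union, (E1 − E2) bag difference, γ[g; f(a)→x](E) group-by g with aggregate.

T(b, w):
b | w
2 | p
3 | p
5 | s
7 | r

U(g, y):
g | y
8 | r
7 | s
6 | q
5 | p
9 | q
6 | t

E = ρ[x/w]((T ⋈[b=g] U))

Stepwise |·|:
  T → 4
  U → 6
  (T ⋈[b=g] U) → 2
  ρ[x/w]((T ⋈[b=g] U)) → 2

|E| = 2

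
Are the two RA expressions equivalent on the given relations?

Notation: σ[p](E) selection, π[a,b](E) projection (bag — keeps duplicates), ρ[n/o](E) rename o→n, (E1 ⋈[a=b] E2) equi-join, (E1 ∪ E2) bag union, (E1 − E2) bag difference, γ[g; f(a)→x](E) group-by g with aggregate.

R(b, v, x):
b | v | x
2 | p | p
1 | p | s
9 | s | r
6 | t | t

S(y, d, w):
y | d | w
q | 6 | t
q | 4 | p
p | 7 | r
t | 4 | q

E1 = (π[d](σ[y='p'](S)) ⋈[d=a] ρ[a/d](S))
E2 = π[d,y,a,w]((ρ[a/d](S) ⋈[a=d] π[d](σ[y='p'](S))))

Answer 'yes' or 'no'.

E1 per-node cardinality:
  S → 4
  σ[y='p'](S) → 1
  π[d](σ[y='p'](S)) → 1
  S → 4
  ρ[a/d](S) → 4
  (π[d](σ[y='p'](S)) ⋈[d=a] ρ[a/d](S)) → 1
E2 per-node cardinality:
  S → 4
  ρ[a/d](S) → 4
  S → 4
  σ[y='p'](S) → 1
  π[d](σ[y='p'](S)) → 1
  (ρ[a/d](S) ⋈[a=d] π[d](σ[y='p'](S))) → 1
  π[d,y,a,w]((ρ[a/d](S) ⋈[a=d] π[d](σ[y='p'](S)))) → 1

E1 and E2 produce the same multiset:
d | y | a | w
7 | p | 7 | r

yes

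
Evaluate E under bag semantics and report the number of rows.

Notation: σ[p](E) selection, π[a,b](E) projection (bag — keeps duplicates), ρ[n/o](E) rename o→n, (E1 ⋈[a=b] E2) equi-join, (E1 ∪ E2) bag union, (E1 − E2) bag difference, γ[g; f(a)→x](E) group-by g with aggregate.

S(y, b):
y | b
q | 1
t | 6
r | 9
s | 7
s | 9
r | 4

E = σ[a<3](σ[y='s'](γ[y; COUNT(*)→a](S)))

Stepwise |·|:
  S → 6
  γ[y; COUNT(*)→a](S) → 4
  σ[y='s'](γ[y; COUNT(*)→a](S)) → 1
  σ[a<3](σ[y='s'](γ[y; COUNT(*)→a](S))) → 1

|E| = 1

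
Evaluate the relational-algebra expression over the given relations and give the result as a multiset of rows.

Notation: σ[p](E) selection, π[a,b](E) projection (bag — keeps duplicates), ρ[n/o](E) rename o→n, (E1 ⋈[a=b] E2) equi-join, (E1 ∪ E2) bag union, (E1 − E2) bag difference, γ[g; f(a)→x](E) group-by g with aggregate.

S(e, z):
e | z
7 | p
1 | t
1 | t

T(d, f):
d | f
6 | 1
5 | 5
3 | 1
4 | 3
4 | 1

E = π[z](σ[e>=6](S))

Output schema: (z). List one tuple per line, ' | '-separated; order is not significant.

Subexpression sizes:
  S → 3
  σ[e>=6](S) → 1
  π[z](σ[e>=6](S)) → 1

== RESULT ==
z
p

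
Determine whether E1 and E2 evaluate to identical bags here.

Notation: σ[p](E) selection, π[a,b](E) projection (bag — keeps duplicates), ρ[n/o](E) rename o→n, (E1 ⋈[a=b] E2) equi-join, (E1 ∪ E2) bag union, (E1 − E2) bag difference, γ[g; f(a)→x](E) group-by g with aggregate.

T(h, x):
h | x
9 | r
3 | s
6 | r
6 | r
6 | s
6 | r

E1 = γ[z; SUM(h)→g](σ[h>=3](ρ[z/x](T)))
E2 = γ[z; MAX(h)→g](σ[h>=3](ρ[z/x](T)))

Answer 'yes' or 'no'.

E1 stepwise |·|:
  T → 6
  ρ[z/x](T) → 6
  σ[h>=3](ρ[z/x](T)) → 6
  γ[z; SUM(h)→g](σ[h>=3](ρ[z/x](T))) → 2
E2 stepwise |·|:
  T → 6
  ρ[z/x](T) → 6
  σ[h>=3](ρ[z/x](T)) → 6
  γ[z; MAX(h)→g](σ[h>=3](ρ[z/x](T))) → 2

E1 result:
z | g
r | 27
s | 9
E2 result:
z | g
r | 9
s | 6
Witness: ('s', 9) appears 1× in E1 but 0× in E2.

no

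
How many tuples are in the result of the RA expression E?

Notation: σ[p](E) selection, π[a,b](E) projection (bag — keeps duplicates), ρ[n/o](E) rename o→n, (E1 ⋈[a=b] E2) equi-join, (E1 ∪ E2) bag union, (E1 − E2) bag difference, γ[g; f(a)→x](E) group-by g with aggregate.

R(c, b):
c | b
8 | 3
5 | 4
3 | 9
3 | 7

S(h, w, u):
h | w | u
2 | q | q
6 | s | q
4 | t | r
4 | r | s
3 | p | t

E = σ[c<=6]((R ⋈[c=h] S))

Row counts bottom-up:
  R → 4
  S → 5
  (R ⋈[c=h] S) → 2
  σ[c<=6]((R ⋈[c=h] S)) → 2

|E| = 2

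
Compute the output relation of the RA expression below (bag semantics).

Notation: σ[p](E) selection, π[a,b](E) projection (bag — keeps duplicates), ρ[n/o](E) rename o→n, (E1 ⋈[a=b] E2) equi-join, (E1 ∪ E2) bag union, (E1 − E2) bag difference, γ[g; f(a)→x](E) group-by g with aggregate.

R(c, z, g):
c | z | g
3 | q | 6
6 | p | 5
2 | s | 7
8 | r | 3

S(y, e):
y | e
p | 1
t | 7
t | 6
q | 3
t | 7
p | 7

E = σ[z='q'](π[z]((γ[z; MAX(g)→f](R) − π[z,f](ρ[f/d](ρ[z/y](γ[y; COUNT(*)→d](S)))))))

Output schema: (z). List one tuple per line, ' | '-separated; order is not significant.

Per-node cardinality:
  R → 4
  γ[z; MAX(g)→f](R) → 4
  S → 6
  γ[y; COUNT(*)→d](S) → 3
  ρ[z/y](γ[y; COUNT(*)→d](S)) → 3
  ρ[f/d](ρ[z/y](γ[y; COUNT(*)→d](S))) → 3
  π[z,f](ρ[f/d](ρ[z/y](γ[y; COUNT(*)→d](S)))) → 3
  (γ[z; MAX(g)→f](R) − π[z,f](ρ[f/d](ρ[z/y](γ[y; COUNT(*)→d](S))))) → 4
  π[z]((γ[z; MAX(g)→f](R) − π[z,f](ρ[f/d](ρ[z/y](γ[y; COUNT(*)→d](S)))))) → 4
  σ[z='q'](π[z]((γ[z; MAX(g)→f](R) − π[z,f](ρ[f/d](ρ[z/y](γ[y; COUNT(*)→d](S))))))) → 1

== RESULT ==
z
q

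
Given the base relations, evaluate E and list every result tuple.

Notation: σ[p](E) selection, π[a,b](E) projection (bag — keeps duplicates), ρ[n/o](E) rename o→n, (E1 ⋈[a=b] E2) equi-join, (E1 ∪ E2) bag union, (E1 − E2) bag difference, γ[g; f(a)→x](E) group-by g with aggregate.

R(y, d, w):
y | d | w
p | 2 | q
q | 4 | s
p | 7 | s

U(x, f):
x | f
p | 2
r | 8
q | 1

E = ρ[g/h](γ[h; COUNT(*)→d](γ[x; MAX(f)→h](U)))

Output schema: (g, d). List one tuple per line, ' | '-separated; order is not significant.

Row counts bottom-up:
  U → 3
  γ[x; MAX(f)→h](U) → 3
  γ[h; COUNT(*)→d](γ[x; MAX(f)→h](U)) → 3
  ρ[g/h](γ[h; COUNT(*)→d](γ[x; MAX(f)→h](U))) → 3

== RESULT ==
g | d
1 | 1
2 | 1
8 | 1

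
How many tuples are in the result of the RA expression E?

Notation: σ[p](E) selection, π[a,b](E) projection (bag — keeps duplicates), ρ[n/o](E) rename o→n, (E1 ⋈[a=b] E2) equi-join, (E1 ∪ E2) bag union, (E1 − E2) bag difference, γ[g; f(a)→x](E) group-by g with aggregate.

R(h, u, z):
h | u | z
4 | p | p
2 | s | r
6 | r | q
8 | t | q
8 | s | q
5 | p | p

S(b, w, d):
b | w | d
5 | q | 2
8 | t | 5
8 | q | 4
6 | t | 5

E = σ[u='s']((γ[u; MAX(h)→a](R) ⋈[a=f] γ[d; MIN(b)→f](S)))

Row counts bottom-up:
  R → 6
  γ[u; MAX(h)→a](R) → 4
  S → 4
  γ[d; MIN(b)→f](S) → 3
  (γ[u; MAX(h)→a](R) ⋈[a=f] γ[d; MIN(b)→f](S)) → 4
  σ[u='s']((γ[u; MAX(h)→a](R) ⋈[a=f] γ[d; MIN(b)→f](S))) → 1

|E| = 1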